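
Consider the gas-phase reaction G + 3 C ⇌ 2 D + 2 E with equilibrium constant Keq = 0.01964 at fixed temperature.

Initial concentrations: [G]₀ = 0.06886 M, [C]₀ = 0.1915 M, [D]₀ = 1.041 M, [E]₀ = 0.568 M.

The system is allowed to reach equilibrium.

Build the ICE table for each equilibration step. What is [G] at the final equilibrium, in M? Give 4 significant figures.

[G]_eq = 0.2985 M

Q₀ = 723 vs Keq = 0.01964 ⇒ Q>K, reverse
Step 1:
                  G         C         D         E
  init      0.06886    0.1915     1.041     0.568
  Δ          0.2296    0.6889   -0.4593   -0.4593
  eq         0.2985    0.8804    0.5817    0.1087
  solve Keq expr → x = -0.2296; check Q = 0.01964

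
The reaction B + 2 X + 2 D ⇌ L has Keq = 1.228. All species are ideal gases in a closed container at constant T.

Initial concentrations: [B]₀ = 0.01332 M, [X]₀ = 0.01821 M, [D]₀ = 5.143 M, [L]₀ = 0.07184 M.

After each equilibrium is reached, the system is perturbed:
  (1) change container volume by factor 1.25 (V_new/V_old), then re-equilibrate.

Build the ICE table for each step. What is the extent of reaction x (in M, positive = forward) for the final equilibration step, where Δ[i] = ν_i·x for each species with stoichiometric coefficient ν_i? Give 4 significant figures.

Q₀ = 614.9 vs Keq = 1.228 ⇒ Q>K, reverse
Step 1:
                   B          X          D          L
  I          0.01332    0.01821      5.143    0.07184
  C          0.04669    0.09337    0.09337   -0.04669
  E          0.06001     0.1116      5.236    0.02515
  solve Keq expr → x = -0.04669; check Q = 1.228
Then change container volume by factor 1.25 (V_new/V_old).
Step 2:
                   B          X          D          L
  I            0.048    0.08926      4.189    0.02012
  C          0.00723    0.01446    0.01446   -0.00723
  E          0.05523     0.1037      4.204    0.01289
  solve Keq expr → x = -0.00723; check Q = 1.228

x = -0.00723 M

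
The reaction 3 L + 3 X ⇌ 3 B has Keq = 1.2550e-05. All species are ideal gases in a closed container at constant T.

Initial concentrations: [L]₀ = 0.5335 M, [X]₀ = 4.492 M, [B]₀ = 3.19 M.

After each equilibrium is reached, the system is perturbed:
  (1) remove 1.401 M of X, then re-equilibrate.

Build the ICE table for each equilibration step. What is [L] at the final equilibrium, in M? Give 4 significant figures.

[L]_eq = 3.279 M

Q₀ = 2.359 vs Keq = 1.2550e-05 ⇒ Q>K, reverse
Step 1:
                    L           X           B
  I            0.5335       4.492        3.19
  C             2.659       2.659      -2.659
  E             3.193       7.151      0.5306
  solve Keq expr → x = -0.8865; check Q = 1.2550e-05
Then remove 1.401 M of X.
Step 2:
                    L           X           B
  I             3.193        5.75      0.5306
  C           0.08592     0.08592    -0.08592
  E             3.279       5.836      0.4447
  solve Keq expr → x = -0.02864; check Q = 1.2550e-05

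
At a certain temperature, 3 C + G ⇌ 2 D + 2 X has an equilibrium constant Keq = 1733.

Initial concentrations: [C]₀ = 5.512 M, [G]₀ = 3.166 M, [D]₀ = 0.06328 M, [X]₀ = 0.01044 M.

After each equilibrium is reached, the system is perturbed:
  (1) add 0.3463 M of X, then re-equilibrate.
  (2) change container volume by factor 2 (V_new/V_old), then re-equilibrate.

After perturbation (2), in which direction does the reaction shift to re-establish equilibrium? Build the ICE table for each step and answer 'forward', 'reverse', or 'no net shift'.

Q₀ = 8.2318e-10 vs Keq = 1733 ⇒ Q<K, forward
Step 1:
                    C           G           D           X
  I             5.512       3.166     0.06328     0.01044
  C            -5.128      -1.709       3.419       3.419
  E            0.3837       1.457       3.482       3.429
  solve Keq expr → x = 1.709; check Q = 1733
Then add 0.3463 M of X.
Step 2:
                    C           G           D           X
  I            0.3837       1.457       3.482       3.776
  C           0.02247    0.007489    -0.01498    -0.01498
  E            0.4062       1.464       3.467       3.761
  solve Keq expr → x = -0.007489; check Q = 1733
Then change container volume by factor 2 (V_new/V_old).
Step 3:
                    C           G           D           X
  I            0.2031       0.732       1.734        1.88
  C                 0           0           0           0
  E            0.2031       0.732       1.734        1.88
  solve Keq expr → x = 0; check Q = 1733

Direction: no net shift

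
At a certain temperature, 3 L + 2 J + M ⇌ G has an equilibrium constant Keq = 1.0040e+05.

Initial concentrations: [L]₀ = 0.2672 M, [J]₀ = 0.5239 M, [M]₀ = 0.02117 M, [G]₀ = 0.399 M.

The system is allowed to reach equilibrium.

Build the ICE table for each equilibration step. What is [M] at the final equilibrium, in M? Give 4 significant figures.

[M]_eq = 0.001924 M

Q₀ = 3600 vs Keq = 1.0040e+05 ⇒ Q<K, forward
Step 1:
                  L         J         M         G
  init       0.2672    0.5239   0.02117     0.399
  Δ        -0.05774  -0.03849  -0.01925   0.01925
  eq         0.2095    0.4854  0.001924    0.4182
  solve Keq expr → x = 0.01925; check Q = 1.0040e+05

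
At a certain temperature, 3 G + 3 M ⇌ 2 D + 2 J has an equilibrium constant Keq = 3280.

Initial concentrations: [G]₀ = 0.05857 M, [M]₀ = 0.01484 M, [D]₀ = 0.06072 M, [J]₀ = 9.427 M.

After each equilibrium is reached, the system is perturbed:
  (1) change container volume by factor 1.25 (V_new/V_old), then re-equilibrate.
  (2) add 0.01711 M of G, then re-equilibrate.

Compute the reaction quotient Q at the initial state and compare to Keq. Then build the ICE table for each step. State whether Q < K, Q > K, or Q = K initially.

Q₀ = 4.9898e+08 vs Keq = 3280 ⇒ Q>K, reverse
Step 1:
                   G          M          D          J
  init       0.05857    0.01484    0.06072      9.427
  Δ            0.078      0.078     -0.052     -0.052
  eq          0.1366    0.09284   0.008721      9.375
  solve Keq expr → x = -0.026; check Q = 3280
Then change container volume by factor 1.25 (V_new/V_old).
Step 2:
                   G          M          D          J
  init        0.1093    0.07427   0.006977        7.5
  Δ         0.001623   0.001623  -0.001082  -0.001082
  eq          0.1109    0.07589   0.005895      7.499
  solve Keq expr → x = -5.4086e-04; check Q = 3280
Then add 0.01711 M of G.
Step 3:
                   G          M          D          J
  init         0.128    0.07589   0.005895      7.499
  Δ        -0.001584  -0.001584   0.001056   0.001056
  eq          0.1264    0.07431   0.006951        7.5
  solve Keq expr → x = 5.2807e-04; check Q = 3280

Q₀ = 4.9898e+08; Q > K (proceeds reverse)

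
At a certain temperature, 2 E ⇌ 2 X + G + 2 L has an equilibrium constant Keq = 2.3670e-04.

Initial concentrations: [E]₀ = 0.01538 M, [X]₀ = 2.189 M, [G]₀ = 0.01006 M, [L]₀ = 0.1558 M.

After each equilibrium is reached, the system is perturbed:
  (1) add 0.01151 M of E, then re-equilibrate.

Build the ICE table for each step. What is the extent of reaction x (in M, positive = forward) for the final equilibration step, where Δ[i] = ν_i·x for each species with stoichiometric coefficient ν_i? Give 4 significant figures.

x = 2.5933e-06 M

Q₀ = 4.947 vs Keq = 2.3670e-04 ⇒ Q>K, reverse
Step 1:
                   E          X          G          L
  init       0.01538      2.189    0.01006     0.1558
  Δ          0.02011   -0.02011   -0.01006   -0.02011
  eq         0.03549      2.169 3.4430e-06     0.1357
  solve Keq expr → x = -0.01006; check Q = 2.3670e-04
Then add 0.01151 M of E.
Step 2:
                   E          X          G          L
  init         0.047      2.169 3.4430e-06     0.1357
  Δ       -5.1866e-06 5.1866e-06 2.5933e-06 5.1866e-06
  eq           0.047      2.169 6.0363e-06     0.1357
  solve Keq expr → x = 2.5933e-06; check Q = 2.3670e-04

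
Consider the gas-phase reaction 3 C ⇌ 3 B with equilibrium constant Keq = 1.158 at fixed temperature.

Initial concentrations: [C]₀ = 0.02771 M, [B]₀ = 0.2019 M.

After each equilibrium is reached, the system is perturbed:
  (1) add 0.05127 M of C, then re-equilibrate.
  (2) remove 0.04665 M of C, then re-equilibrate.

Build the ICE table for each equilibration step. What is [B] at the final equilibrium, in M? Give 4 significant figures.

[B]_eq = 0.12 M

Q₀ = 386.8 vs Keq = 1.158 ⇒ Q>K, reverse
Step 1:
                  C         B
  Initial   0.02771    0.2019
  Change    0.08429  -0.08429
  Equil       0.112    0.1176
  solve Keq expr → x = -0.0281; check Q = 1.158
Then add 0.05127 M of C.
Step 2:
                  C         B
  Initial    0.1633    0.1176
  Change   -0.02626   0.02626
  Equil       0.137    0.1439
  solve Keq expr → x = 0.008754; check Q = 1.158
Then remove 0.04665 M of C.
Step 3:
                  C         B
  Initial   0.09036    0.1439
  Change     0.0239   -0.0239
  Equil      0.1143      0.12
  solve Keq expr → x = -0.007965; check Q = 1.158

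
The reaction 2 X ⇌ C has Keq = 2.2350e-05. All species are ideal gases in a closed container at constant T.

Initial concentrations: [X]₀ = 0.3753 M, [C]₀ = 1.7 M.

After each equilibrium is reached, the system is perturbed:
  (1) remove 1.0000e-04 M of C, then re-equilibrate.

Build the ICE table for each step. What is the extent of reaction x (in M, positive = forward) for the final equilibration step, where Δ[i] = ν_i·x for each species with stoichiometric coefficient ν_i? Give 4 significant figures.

x = 9.9966e-05 M

Q₀ = 12.07 vs Keq = 2.2350e-05 ⇒ Q>K, reverse
Step 1:
                   X          C
  Initial     0.3753        1.7
  Change       3.399       -1.7
  Equil        3.775 3.1844e-04
  solve Keq expr → x = -1.7; check Q = 2.2350e-05
Then remove 1.0000e-04 M of C.
Step 2:
                   X          C
  Initial      3.775 2.1844e-04
  Change  -1.9993e-04 9.9966e-05
  Equil        3.774 3.1841e-04
  solve Keq expr → x = 9.9966e-05; check Q = 2.2350e-05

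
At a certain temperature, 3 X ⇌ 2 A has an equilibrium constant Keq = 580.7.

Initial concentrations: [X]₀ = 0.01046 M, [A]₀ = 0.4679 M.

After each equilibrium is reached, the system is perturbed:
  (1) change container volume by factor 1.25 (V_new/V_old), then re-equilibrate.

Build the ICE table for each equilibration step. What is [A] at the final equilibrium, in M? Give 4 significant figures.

Q₀ = 1.9130e+05 vs Keq = 580.7 ⇒ Q>K, reverse
Step 1:
                   X          A
  I          0.01046     0.4679
  C          0.05776   -0.03851
  E          0.06822     0.4294
  solve Keq expr → x = -0.01925; check Q = 580.7
Then change container volume by factor 1.25 (V_new/V_old).
Step 2:
                   X          A
  I          0.05458     0.3435
  C         0.003916  -0.002611
  E          0.05849     0.3409
  solve Keq expr → x = -0.001305; check Q = 580.7

[A]_eq = 0.3409 M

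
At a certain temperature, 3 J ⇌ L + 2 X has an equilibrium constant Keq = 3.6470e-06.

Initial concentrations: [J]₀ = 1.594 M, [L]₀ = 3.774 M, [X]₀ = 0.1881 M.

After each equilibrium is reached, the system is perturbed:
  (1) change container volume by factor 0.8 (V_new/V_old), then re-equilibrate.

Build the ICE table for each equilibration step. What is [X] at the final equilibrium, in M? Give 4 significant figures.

Q₀ = 0.03297 vs Keq = 3.6470e-06 ⇒ Q>K, reverse
Step 1:
                   J          L          X
  Initial      1.594      3.774     0.1881
  Change      0.2783   -0.09277    -0.1855
  Equil        1.872      3.681    0.00255
  solve Keq expr → x = -0.09277; check Q = 3.6470e-06
Then change container volume by factor 0.8 (V_new/V_old).
Step 2:
                   J          L          X
  Initial       2.34      4.602   0.003188
  Change           0          0          0
  Equil         2.34      4.602   0.003188
  solve Keq expr → x = 0; check Q = 3.6470e-06

[X]_eq = 0.003188 M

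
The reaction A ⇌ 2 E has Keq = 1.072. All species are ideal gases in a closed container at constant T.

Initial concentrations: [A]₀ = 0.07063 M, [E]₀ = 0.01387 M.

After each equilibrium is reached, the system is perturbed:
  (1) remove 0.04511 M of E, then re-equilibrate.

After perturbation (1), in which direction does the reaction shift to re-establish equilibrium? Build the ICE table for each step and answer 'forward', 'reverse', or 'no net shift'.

Direction: forward

Q₀ = 0.002724 vs Keq = 1.072 ⇒ Q<K, forward
Step 1:
                  A         E
  init      0.07063   0.01387
  Δ         -0.0559    0.1118
  eq        0.01473    0.1257
  solve Keq expr → x = 0.0559; check Q = 1.072
Then remove 0.04511 M of E.
Step 2:
                  A         E
  init      0.01473   0.08056
  Δ       -0.006549    0.0131
  eq       0.008182   0.09366
  solve Keq expr → x = 0.006549; check Q = 1.072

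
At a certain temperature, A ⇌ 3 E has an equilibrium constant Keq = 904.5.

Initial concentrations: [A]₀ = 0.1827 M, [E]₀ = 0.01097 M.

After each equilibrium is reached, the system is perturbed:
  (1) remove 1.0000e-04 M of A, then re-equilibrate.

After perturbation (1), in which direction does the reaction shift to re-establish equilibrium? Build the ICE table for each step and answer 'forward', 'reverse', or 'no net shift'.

Direction: reverse

Q₀ = 7.2257e-06 vs Keq = 904.5 ⇒ Q<K, forward
Step 1:
                  A         E
  I          0.1827   0.01097
  C         -0.1825    0.5475
  E       1.9259e-04    0.5585
  solve Keq expr → x = 0.1825; check Q = 904.5
Then remove 1.0000e-04 M of A.
Step 2:
                  A         E
  I       9.2594e-05    0.5585
  C       9.9691e-05 -2.9907e-04
  E       1.9228e-04    0.5582
  solve Keq expr → x = -9.9691e-05; check Q = 904.5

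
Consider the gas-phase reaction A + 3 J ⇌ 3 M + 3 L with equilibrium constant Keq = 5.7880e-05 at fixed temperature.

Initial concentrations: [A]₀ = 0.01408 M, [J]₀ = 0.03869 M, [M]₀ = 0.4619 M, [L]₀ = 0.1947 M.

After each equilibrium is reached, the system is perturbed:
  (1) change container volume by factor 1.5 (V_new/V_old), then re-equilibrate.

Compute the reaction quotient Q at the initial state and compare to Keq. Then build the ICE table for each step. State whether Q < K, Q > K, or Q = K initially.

Q₀ = 892 vs Keq = 5.7880e-05 ⇒ Q>K, reverse
Step 1:
                    A           J           M           L
  init        0.01408     0.03869      0.4619      0.1947
  Δ           0.06062      0.1819     -0.1819     -0.1819
  eq           0.0747      0.2206        0.28     0.01283
  solve Keq expr → x = -0.06062; check Q = 5.7880e-05
Then change container volume by factor 1.5 (V_new/V_old).
Step 2:
                    A           J           M           L
  init         0.0498       0.147      0.1867    0.008554
  Δ       -7.6354e-04   -0.002291    0.002291    0.002291
  eq          0.04904      0.1447       0.189     0.01084
  solve Keq expr → x = 7.6354e-04; check Q = 5.7880e-05

Q₀ = 892; Q > K (proceeds reverse)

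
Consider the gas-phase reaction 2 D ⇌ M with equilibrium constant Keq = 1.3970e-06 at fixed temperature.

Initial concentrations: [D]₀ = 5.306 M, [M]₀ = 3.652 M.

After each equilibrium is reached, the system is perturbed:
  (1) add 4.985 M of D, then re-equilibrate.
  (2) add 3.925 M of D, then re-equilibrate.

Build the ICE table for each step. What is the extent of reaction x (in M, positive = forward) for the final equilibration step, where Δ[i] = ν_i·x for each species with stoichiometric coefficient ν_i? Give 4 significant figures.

x = 2.1444e-04 M

Q₀ = 0.1297 vs Keq = 1.3970e-06 ⇒ Q>K, reverse
Step 1:
                   D          M
  I            5.306      3.652
  C            7.304     -3.652
  E            12.61 2.2212e-04
  solve Keq expr → x = -3.652; check Q = 1.3970e-06
Then add 4.985 M of D.
Step 2:
                   D          M
  I            17.59 2.2212e-04
  C       -4.2064e-04 2.1032e-04
  E            17.59 4.3245e-04
  solve Keq expr → x = 2.1032e-04; check Q = 1.3970e-06
Then add 3.925 M of D.
Step 3:
                   D          M
  I            21.52 4.3245e-04
  C       -4.2888e-04 2.1444e-04
  E            21.52 6.4689e-04
  solve Keq expr → x = 2.1444e-04; check Q = 1.3970e-06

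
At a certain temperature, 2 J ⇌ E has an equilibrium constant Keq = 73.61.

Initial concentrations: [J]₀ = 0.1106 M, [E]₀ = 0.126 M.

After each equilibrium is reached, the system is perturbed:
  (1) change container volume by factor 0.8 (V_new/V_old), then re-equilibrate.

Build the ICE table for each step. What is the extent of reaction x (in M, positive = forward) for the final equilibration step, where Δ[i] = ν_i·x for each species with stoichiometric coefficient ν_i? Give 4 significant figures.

Q₀ = 10.3 vs Keq = 73.61 ⇒ Q<K, forward
Step 1:
                    J           E
  Initial      0.1106       0.126
  Change     -0.06425     0.03213
  Equil       0.04635      0.1581
  solve Keq expr → x = 0.03213; check Q = 73.61
Then change container volume by factor 0.8 (V_new/V_old).
Step 2:
                    J           E
  Initial     0.05794      0.1977
  Change    -0.005741    0.002871
  Equil       0.05219      0.2005
  solve Keq expr → x = 0.002871; check Q = 73.61

x = 0.002871 M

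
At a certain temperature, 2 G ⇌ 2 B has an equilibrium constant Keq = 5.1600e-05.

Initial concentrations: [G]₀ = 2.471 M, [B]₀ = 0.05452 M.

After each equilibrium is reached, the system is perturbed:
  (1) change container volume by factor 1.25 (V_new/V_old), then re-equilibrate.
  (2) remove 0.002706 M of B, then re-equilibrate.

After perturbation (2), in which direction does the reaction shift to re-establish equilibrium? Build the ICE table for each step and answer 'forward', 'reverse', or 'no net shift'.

Direction: forward

Q₀ = 4.8682e-04 vs Keq = 5.1600e-05 ⇒ Q>K, reverse
Step 1:
                  G         B
  I           2.471   0.05452
  C         0.03651  -0.03651
  E           2.508   0.01801
  solve Keq expr → x = -0.01825; check Q = 5.1600e-05
Then change container volume by factor 1.25 (V_new/V_old).
Step 2:
                  G         B
  I           2.006   0.01441
  C               0         0
  E           2.006   0.01441
  solve Keq expr → x = 0; check Q = 5.1600e-05
Then remove 0.002706 M of B.
Step 3:
                  G         B
  I           2.006    0.0117
  C       -0.002687  0.002687
  E           2.003   0.01439
  solve Keq expr → x = 0.001343; check Q = 5.1600e-05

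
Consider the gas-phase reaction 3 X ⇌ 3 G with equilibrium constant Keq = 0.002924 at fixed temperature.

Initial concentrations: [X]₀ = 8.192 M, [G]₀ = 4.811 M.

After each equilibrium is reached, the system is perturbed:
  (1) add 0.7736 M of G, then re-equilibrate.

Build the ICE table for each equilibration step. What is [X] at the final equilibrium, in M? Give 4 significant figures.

Q₀ = 0.2026 vs Keq = 0.002924 ⇒ Q>K, reverse
Step 1:
                   X          G
  Initial      8.192      4.811
  Change       3.184     -3.184
  Equil        11.38      1.627
  solve Keq expr → x = -1.061; check Q = 0.002924
Then add 0.7736 M of G.
Step 2:
                   X          G
  Initial      11.38        2.4
  Change      0.6768    -0.6768
  Equil        12.05      1.724
  solve Keq expr → x = -0.2256; check Q = 0.002924

[X]_eq = 12.05 M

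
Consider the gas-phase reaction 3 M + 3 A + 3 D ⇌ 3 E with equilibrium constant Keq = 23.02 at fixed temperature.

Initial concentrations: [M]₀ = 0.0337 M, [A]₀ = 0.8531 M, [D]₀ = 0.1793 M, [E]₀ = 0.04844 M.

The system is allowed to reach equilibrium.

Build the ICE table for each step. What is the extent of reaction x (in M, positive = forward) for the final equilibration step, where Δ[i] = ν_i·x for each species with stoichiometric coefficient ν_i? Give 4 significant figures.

Q₀ = 829.8 vs Keq = 23.02 ⇒ Q>K, reverse
Step 1:
                   M          A          D          E
  Initial     0.0337     0.8531     0.1793    0.04844
  Change     0.02112    0.02112    0.02112   -0.02112
  Equil      0.05482     0.8742     0.2004    0.02732
  solve Keq expr → x = -0.007039; check Q = 23.02

x = -0.007039 M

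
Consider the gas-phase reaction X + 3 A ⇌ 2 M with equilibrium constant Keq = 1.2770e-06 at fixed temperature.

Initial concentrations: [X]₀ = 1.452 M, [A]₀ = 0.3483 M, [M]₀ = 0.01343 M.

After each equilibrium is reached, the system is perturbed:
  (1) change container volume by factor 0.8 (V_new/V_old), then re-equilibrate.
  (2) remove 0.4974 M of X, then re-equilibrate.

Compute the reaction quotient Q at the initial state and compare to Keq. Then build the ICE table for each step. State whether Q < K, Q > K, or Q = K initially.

Q₀ = 0.00294 vs Keq = 1.2770e-06 ⇒ Q>K, reverse
Step 1:
                   X          A          M
  init         1.452     0.3483    0.01343
  Δ         0.006563    0.01969   -0.01313
  eq           1.459      0.368 3.0466e-04
  solve Keq expr → x = -0.006563; check Q = 1.2770e-06
Then change container volume by factor 0.8 (V_new/V_old).
Step 2:
                   X          A          M
  init         1.823       0.46 3.8082e-04
  Δ       -4.7489e-05 -1.4247e-04 9.4977e-05
  eq           1.823     0.4598 4.7580e-04
  solve Keq expr → x = 4.7489e-05; check Q = 1.2770e-06
Then remove 0.4974 M of X.
Step 3:
                   X          A          M
  init         1.326     0.4598 4.7580e-04
  Δ       3.4959e-05 1.0488e-04 -6.9919e-05
  eq           1.326     0.4599 4.0588e-04
  solve Keq expr → x = -3.4959e-05; check Q = 1.2770e-06

Q₀ = 0.00294; Q > K (proceeds reverse)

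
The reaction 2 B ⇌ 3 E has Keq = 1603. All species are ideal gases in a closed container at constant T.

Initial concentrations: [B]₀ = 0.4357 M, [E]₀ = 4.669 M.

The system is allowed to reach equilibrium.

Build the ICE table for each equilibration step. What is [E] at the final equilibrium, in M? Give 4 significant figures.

[E]_eq = 4.914 M

Q₀ = 536.2 vs Keq = 1603 ⇒ Q<K, forward
Step 1:
                  B         E
  I          0.4357     4.669
  C         -0.1636    0.2454
  E          0.2721     4.914
  solve Keq expr → x = 0.0818; check Q = 1603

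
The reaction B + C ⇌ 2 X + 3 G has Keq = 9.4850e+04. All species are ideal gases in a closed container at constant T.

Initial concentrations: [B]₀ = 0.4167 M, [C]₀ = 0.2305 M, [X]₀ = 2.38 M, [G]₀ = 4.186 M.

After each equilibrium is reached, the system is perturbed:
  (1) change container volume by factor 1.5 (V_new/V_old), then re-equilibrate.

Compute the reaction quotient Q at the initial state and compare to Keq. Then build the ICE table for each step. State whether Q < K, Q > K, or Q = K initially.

Q₀ = 4326 vs Keq = 9.4850e+04 ⇒ Q<K, forward
Step 1:
                    B           C           X           G
  I            0.4167      0.2305        2.38       4.186
  C           -0.1918     -0.1918      0.3837      0.5755
  E            0.2249     0.03866       2.764       4.762
  solve Keq expr → x = 0.1918; check Q = 9.4850e+04
Then change container volume by factor 1.5 (V_new/V_old).
Step 2:
                    B           C           X           G
  I            0.1499     0.02577       1.842       3.174
  C          -0.01646    -0.01646     0.03293     0.04939
  E            0.1334    0.009309       1.875       3.224
  solve Keq expr → x = 0.01646; check Q = 9.4850e+04

Q₀ = 4326; Q < K (proceeds forward)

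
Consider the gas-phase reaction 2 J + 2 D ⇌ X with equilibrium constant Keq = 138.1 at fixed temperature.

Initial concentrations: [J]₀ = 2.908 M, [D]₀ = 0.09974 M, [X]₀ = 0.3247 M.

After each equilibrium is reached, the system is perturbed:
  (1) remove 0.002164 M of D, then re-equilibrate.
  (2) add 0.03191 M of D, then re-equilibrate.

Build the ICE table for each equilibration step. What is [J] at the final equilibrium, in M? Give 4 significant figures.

Q₀ = 3.86 vs Keq = 138.1 ⇒ Q<K, forward
Step 1:
                   J          D          X
  I            2.908    0.09974     0.3247
  C         -0.08154   -0.08154    0.04077
  E            2.826     0.0182     0.3655
  solve Keq expr → x = 0.04077; check Q = 138.1
Then remove 0.002164 M of D.
Step 2:
                   J          D          X
  I            2.826    0.01604     0.3655
  C         0.002124   0.002124  -0.001062
  E            2.829    0.01816     0.3644
  solve Keq expr → x = -0.001062; check Q = 138.1
Then add 0.03191 M of D.
Step 3:
                   J          D          X
  I            2.829    0.05007     0.3644
  C         -0.03132   -0.03132    0.01566
  E            2.797    0.01875     0.3801
  solve Keq expr → x = 0.01566; check Q = 138.1

[J]_eq = 2.797 M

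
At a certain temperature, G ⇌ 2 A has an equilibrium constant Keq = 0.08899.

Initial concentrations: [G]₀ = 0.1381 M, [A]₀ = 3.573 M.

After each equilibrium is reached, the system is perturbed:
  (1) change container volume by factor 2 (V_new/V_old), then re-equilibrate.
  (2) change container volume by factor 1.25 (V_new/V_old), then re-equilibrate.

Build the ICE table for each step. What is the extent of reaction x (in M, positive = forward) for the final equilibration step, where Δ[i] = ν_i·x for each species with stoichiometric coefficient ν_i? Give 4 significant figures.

x = 0.01173 M

Q₀ = 92.44 vs Keq = 0.08899 ⇒ Q>K, reverse
Step 1:
                    G           A
  init         0.1381       3.573
  Δ              1.59      -3.181
  eq            1.729      0.3922
  solve Keq expr → x = -1.59; check Q = 0.08899
Then change container volume by factor 2 (V_new/V_old).
Step 2:
                    G           A
  init         0.8643      0.1961
  Δ          -0.03757     0.07513
  eq           0.8267      0.2712
  solve Keq expr → x = 0.03757; check Q = 0.08899
Then change container volume by factor 1.25 (V_new/V_old).
Step 3:
                    G           A
  init         0.6613       0.217
  Δ          -0.01173     0.02345
  eq           0.6496      0.2404
  solve Keq expr → x = 0.01173; check Q = 0.08899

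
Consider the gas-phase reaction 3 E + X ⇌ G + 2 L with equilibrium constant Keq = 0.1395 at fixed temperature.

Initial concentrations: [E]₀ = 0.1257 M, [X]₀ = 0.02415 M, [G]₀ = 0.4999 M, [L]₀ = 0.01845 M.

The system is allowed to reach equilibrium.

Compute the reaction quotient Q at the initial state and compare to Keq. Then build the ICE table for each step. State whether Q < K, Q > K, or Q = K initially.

Q₀ = 3.548 vs Keq = 0.1395 ⇒ Q>K, reverse
Step 1:
                    E           X           G           L
  init         0.1257     0.02415      0.4999     0.01845
  Δ            0.0199    0.006633   -0.006633    -0.01327
  eq           0.1456     0.03078      0.4933    0.005184
  solve Keq expr → x = -0.006633; check Q = 0.1395

Q₀ = 3.548; Q > K (proceeds reverse)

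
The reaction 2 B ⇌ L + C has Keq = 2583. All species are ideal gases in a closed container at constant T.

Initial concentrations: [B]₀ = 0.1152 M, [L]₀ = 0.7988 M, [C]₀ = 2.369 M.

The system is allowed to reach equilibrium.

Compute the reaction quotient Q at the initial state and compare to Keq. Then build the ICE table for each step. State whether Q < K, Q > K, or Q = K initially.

Q₀ = 142.6 vs Keq = 2583 ⇒ Q<K, forward
Step 1:
                   B          L          C
  I           0.1152     0.7988      2.369
  C         -0.08715    0.04358    0.04358
  E          0.02805     0.8424      2.413
  solve Keq expr → x = 0.04358; check Q = 2583

Q₀ = 142.6; Q < K (proceeds forward)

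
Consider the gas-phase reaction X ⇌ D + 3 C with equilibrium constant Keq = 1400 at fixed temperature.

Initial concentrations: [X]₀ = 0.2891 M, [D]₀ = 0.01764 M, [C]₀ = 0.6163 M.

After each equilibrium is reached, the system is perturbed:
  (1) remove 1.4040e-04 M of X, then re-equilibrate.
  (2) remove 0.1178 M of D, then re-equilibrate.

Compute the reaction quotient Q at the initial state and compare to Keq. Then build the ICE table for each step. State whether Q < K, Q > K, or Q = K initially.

Q₀ = 0.01428 vs Keq = 1400 ⇒ Q<K, forward
Step 1:
                  X         D         C
  Initial    0.2891   0.01764    0.6163
  Change    -0.2884    0.2884    0.8652
  Equil   7.1074e-04     0.306     1.481
  solve Keq expr → x = 0.2884; check Q = 1400
Then remove 1.4040e-04 M of X.
Step 2:
                  X         D         C
  Initial 5.7034e-04     0.306     1.481
  Change  1.3947e-04 -1.3947e-04 -4.1842e-04
  Equil   7.0982e-04    0.3059     1.481
  solve Keq expr → x = -1.3947e-04; check Q = 1400
Then remove 0.1178 M of D.
Step 3:
                  X         D         C
  Initial 7.0982e-04    0.1881     1.481
  Change  -2.7200e-04 2.7200e-04 8.1600e-04
  Equil   4.3782e-04    0.1884     1.482
  solve Keq expr → x = 2.7200e-04; check Q = 1400

Q₀ = 0.01428; Q < K (proceeds forward)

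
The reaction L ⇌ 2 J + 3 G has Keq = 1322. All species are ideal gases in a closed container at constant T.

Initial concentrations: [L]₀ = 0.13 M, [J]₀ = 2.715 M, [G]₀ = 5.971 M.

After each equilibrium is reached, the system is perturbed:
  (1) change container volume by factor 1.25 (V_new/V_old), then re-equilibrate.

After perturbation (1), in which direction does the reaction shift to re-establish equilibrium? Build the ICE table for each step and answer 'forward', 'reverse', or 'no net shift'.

Direction: forward

Q₀ = 1.2071e+04 vs Keq = 1322 ⇒ Q>K, reverse
Step 1:
                   L          J          G
  Initial       0.13      2.715      5.971
  Change      0.3043    -0.6086    -0.9129
  Equil       0.4343      2.106      5.058
  solve Keq expr → x = -0.3043; check Q = 1322
Then change container volume by factor 1.25 (V_new/V_old).
Step 2:
                   L          J          G
  Initial     0.3474      1.685      4.046
  Change     -0.1137     0.2275     0.3412
  Equil       0.2337      1.913      4.388
  solve Keq expr → x = 0.1137; check Q = 1322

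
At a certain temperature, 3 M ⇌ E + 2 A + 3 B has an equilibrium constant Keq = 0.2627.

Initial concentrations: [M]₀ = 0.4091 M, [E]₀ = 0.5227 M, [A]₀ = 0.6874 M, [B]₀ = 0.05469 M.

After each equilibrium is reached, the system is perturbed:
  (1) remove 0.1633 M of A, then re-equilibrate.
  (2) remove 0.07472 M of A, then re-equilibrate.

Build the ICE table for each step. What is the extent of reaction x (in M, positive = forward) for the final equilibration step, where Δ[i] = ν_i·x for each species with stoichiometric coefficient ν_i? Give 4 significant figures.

x = 0.002853 M

Q₀ = 5.9007e-04 vs Keq = 0.2627 ⇒ Q<K, forward
Step 1:
                   M          E          A          B
  init        0.4091     0.5227     0.6874    0.05469
  Δ          -0.1643    0.05477     0.1095     0.1643
  eq          0.2448     0.5775     0.7969      0.219
  solve Keq expr → x = 0.05477; check Q = 0.2627
Then remove 0.1633 M of A.
Step 2:
                   M          E          A          B
  init        0.2448     0.5775     0.6336      0.219
  Δ         -0.01606   0.005353    0.01071    0.01606
  eq          0.2287     0.5828     0.6444     0.2351
  solve Keq expr → x = 0.005353; check Q = 0.2627
Then remove 0.07472 M of A.
Step 3:
                   M          E          A          B
  init        0.2287     0.5828     0.5696     0.2351
  Δ        -0.008558   0.002853   0.005706   0.008558
  eq          0.2202     0.5857     0.5753     0.2436
  solve Keq expr → x = 0.002853; check Q = 0.2627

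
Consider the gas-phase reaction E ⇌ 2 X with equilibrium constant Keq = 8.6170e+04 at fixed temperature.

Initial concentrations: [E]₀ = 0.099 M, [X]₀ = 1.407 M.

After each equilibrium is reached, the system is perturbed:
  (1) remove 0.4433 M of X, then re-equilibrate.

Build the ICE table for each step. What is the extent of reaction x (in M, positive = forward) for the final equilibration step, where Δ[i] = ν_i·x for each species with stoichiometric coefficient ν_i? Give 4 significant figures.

Q₀ = 20 vs Keq = 8.6170e+04 ⇒ Q<K, forward
Step 1:
                   E          X
  Initial      0.099      1.407
  Change    -0.09897     0.1979
  Equil   2.9892e-05      1.605
  solve Keq expr → x = 0.09897; check Q = 8.6170e+04
Then remove 0.4433 M of X.
Step 2:
                   E          X
  Initial 2.9892e-05      1.162
  Change  -1.4232e-05 2.8464e-05
  Equil   1.5661e-05      1.162
  solve Keq expr → x = 1.4232e-05; check Q = 8.6170e+04

x = 1.4232e-05 M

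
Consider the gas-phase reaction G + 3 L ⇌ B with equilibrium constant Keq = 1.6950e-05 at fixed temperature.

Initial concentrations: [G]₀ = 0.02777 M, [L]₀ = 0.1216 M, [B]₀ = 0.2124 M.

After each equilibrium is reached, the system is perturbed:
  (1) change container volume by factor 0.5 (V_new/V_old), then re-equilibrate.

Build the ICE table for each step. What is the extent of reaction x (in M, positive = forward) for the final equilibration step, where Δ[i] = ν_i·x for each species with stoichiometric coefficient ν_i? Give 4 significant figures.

x = 2.4894e-05 M

Q₀ = 4254 vs Keq = 1.6950e-05 ⇒ Q>K, reverse
Step 1:
                   G          L          B
  I          0.02777     0.1216     0.2124
  C           0.2124     0.6372    -0.2124
  E           0.2402     0.7588 1.7785e-06
  solve Keq expr → x = -0.2124; check Q = 1.6950e-05
Then change container volume by factor 0.5 (V_new/V_old).
Step 2:
                   G          L          B
  I           0.4803      1.518 3.5570e-06
  C       -2.4894e-05 -7.4681e-05 2.4894e-05
  E           0.4803      1.518 2.8451e-05
  solve Keq expr → x = 2.4894e-05; check Q = 1.6950e-05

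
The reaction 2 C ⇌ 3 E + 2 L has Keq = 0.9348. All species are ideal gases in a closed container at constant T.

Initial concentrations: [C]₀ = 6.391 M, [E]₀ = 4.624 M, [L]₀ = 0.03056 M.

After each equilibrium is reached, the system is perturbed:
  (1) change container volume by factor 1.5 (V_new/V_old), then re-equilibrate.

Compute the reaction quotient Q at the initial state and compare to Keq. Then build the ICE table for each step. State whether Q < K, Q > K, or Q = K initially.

Q₀ = 0.002261; Q < K (proceeds forward)

Q₀ = 0.002261 vs Keq = 0.9348 ⇒ Q<K, forward
Step 1:
                    C           E           L
  Initial       6.391       4.624     0.03056
  Change      -0.4425      0.6637      0.4425
  Equil         5.949       5.288       0.473
  solve Keq expr → x = 0.2212; check Q = 0.9348
Then change container volume by factor 1.5 (V_new/V_old).
Step 2:
                    C           E           L
  Initial       3.966       3.525      0.3153
  Change      -0.1798      0.2697      0.1798
  Equil         3.786       3.795      0.4952
  solve Keq expr → x = 0.0899; check Q = 0.9348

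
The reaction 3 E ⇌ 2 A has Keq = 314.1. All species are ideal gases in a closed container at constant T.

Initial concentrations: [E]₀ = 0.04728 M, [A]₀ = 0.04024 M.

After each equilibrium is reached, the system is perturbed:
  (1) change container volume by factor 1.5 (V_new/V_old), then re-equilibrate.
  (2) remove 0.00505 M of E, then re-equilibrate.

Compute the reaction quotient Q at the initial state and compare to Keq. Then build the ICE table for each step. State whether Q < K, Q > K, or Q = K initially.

Q₀ = 15.32; Q < K (proceeds forward)

Q₀ = 15.32 vs Keq = 314.1 ⇒ Q<K, forward
Step 1:
                   E          A
  Initial    0.04728    0.04024
  Change    -0.02544    0.01696
  Equil      0.02184     0.0572
  solve Keq expr → x = 0.00848; check Q = 314.1
Then change container volume by factor 1.5 (V_new/V_old).
Step 2:
                   E          A
  Initial    0.01456    0.03813
  Change    0.001763  -0.001175
  Equil      0.01632    0.03696
  solve Keq expr → x = -5.8760e-04; check Q = 314.1
Then remove 0.00505 M of E.
Step 3:
                   E          A
  Initial    0.01127    0.03696
  Change    0.004212  -0.002808
  Equil      0.01548    0.03415
  solve Keq expr → x = -0.001404; check Q = 314.1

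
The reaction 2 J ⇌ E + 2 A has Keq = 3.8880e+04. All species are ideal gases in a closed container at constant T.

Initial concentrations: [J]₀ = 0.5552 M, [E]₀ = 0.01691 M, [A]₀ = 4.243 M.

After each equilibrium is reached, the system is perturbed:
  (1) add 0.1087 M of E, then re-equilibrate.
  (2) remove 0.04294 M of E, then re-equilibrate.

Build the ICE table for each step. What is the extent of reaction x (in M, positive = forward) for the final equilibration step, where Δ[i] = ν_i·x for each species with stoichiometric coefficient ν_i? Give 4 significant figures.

x = 4.2035e-04 M

Q₀ = 0.9876 vs Keq = 3.8880e+04 ⇒ Q<K, forward
Step 1:
                   J          E          A
  init        0.5552    0.01691      4.243
  Δ          -0.5422     0.2711     0.5422
  eq         0.01302      0.288      4.785
  solve Keq expr → x = 0.2711; check Q = 3.8880e+04
Then add 0.1087 M of E.
Step 2:
                   J          E          A
  init       0.01302     0.3967      4.785
  Δ         0.002233  -0.001116  -0.002233
  eq         0.01526     0.3956      4.783
  solve Keq expr → x = -0.001116; check Q = 3.8880e+04
Then remove 0.04294 M of E.
Step 3:
                   J          E          A
  init       0.01526     0.3526      4.783
  Δ       -8.4069e-04 4.2035e-04 8.4069e-04
  eq         0.01442     0.3531      4.784
  solve Keq expr → x = 4.2035e-04; check Q = 3.8880e+04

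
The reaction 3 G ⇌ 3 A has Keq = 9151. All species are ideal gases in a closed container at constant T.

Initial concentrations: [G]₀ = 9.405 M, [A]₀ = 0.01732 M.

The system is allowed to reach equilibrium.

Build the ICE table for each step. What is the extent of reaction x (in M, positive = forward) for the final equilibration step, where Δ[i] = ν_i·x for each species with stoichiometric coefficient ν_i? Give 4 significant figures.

x = 2.992 M

Q₀ = 6.2455e-09 vs Keq = 9151 ⇒ Q<K, forward
Step 1:
                  G         A
  init        9.405   0.01732
  Δ          -8.975     8.975
  eq         0.4299     8.992
  solve Keq expr → x = 2.992; check Q = 9151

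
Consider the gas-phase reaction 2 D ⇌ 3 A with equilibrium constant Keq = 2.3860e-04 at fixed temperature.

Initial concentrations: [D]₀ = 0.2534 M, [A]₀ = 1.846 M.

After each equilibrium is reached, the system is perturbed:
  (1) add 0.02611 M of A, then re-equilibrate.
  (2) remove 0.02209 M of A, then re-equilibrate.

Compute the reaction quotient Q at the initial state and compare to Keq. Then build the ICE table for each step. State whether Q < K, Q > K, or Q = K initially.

Q₀ = 97.97; Q > K (proceeds reverse)

Q₀ = 97.97 vs Keq = 2.3860e-04 ⇒ Q>K, reverse
Step 1:
                  D         A
  I          0.2534     1.846
  C           1.178    -1.767
  E           1.432   0.07878
  solve Keq expr → x = -0.5891; check Q = 2.3860e-04
Then add 0.02611 M of A.
Step 2:
                  D         A
  I           1.432    0.1049
  C         0.01699  -0.02549
  E           1.449    0.0794
  solve Keq expr → x = -0.008496; check Q = 2.3860e-04
Then remove 0.02209 M of A.
Step 3:
                  D         A
  I           1.449   0.05731
  C        -0.01438   0.02156
  E           1.434   0.07888
  solve Keq expr → x = 0.007188; check Q = 2.3860e-04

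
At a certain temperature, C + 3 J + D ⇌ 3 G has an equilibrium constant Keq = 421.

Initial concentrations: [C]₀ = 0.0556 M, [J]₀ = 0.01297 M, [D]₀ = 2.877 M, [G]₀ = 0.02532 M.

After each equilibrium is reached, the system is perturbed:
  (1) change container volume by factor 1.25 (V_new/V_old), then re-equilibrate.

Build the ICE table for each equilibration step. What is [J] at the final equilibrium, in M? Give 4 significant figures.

[J]_eq = 0.006846 M

Q₀ = 46.51 vs Keq = 421 ⇒ Q<K, forward
Step 1:
                  C         J         D         G
  I          0.0556   0.01297     2.877   0.02532
  C       -0.001783 -0.005348 -0.001783  0.005348
  E         0.05382  0.007622     2.875   0.03067
  solve Keq expr → x = 0.001783; check Q = 421
Then change container volume by factor 1.25 (V_new/V_old).
Step 2:
                  C         J         D         G
  I         0.04305  0.006098       2.3   0.02453
  C       2.4955e-04 7.4866e-04 2.4955e-04 -7.4866e-04
  E          0.0433  0.006846       2.3   0.02379
  solve Keq expr → x = -2.4955e-04; check Q = 421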